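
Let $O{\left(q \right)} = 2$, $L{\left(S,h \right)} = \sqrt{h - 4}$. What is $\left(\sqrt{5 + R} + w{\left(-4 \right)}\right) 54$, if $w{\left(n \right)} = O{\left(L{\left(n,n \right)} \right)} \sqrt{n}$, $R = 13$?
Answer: $162 \sqrt{2} + 216 i \approx 229.1 + 216.0 i$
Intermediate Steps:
$L{\left(S,h \right)} = \sqrt{-4 + h}$
$w{\left(n \right)} = 2 \sqrt{n}$
$\left(\sqrt{5 + R} + w{\left(-4 \right)}\right) 54 = \left(\sqrt{5 + 13} + 2 \sqrt{-4}\right) 54 = \left(\sqrt{18} + 2 \cdot 2 i\right) 54 = \left(3 \sqrt{2} + 4 i\right) 54 = 162 \sqrt{2} + 216 i$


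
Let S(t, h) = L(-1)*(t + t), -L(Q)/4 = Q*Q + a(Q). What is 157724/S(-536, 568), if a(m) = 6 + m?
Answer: 39431/6432 ≈ 6.1304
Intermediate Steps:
L(Q) = -24 - 4*Q - 4*Q² (L(Q) = -4*(Q*Q + (6 + Q)) = -4*(Q² + (6 + Q)) = -4*(6 + Q + Q²) = -24 - 4*Q - 4*Q²)
S(t, h) = -48*t (S(t, h) = (-24 - 4*(-1) - 4*(-1)²)*(t + t) = (-24 + 4 - 4*1)*(2*t) = (-24 + 4 - 4)*(2*t) = -48*t)
157724/S(-536, 568) = 157724/((-48*(-536))) = 157724/25728 = 157724*(1/25728) = 39431/6432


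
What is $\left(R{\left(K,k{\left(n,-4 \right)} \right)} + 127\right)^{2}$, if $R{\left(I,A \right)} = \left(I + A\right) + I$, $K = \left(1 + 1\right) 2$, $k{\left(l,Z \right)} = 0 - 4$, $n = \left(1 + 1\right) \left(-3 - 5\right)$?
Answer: $17161$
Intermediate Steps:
$n = -16$ ($n = 2 \left(-8\right) = -16$)
$k{\left(l,Z \right)} = -4$ ($k{\left(l,Z \right)} = 0 - 4 = -4$)
$K = 4$ ($K = 2 \cdot 2 = 4$)
$R{\left(I,A \right)} = A + 2 I$ ($R{\left(I,A \right)} = \left(A + I\right) + I = A + 2 I$)
$\left(R{\left(K,k{\left(n,-4 \right)} \right)} + 127\right)^{2} = \left(\left(-4 + 2 \cdot 4\right) + 127\right)^{2} = \left(\left(-4 + 8\right) + 127\right)^{2} = \left(4 + 127\right)^{2} = 131^{2} = 17161$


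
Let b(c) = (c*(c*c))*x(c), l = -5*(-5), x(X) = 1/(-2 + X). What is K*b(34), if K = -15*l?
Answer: -1842375/4 ≈ -4.6059e+5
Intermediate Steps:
l = 25
b(c) = c³/(-2 + c) (b(c) = (c*(c*c))/(-2 + c) = (c*c²)/(-2 + c) = c³/(-2 + c))
K = -375 (K = -15*25 = -375)
K*b(34) = -375*34³/(-2 + 34) = -14739000/32 = -375*4913/4 = -1842375/4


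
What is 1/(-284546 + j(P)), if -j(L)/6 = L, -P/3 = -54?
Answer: -1/285518 ≈ -3.5024e-6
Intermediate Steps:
P = 162 (P = -3*(-54) = 162)
j(L) = -6*L
1/(-284546 + j(P)) = 1/(-284546 - 6*162) = 1/(-284546 - 972) = 1/(-285518) = -1/285518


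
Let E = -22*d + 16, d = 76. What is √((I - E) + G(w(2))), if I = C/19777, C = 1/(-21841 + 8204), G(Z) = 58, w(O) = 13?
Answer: √124672114578911987165/269698949 ≈ 41.401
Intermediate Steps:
C = -1/13637 (C = 1/(-13637) = -1/13637 ≈ -7.3330e-5)
I = -1/269698949 (I = -1/13637/19777 = -1/13637*1/19777 = -1/269698949 ≈ -3.7078e-9)
E = -1656 (E = -22*76 + 16 = -1672 + 16 = -1656)
√((I - E) + G(w(2))) = √((-1/269698949 - 1*(-1656)) + 58) = √((-1/269698949 + 1656) + 58) = √(446621459543/269698949 + 58) = √(462263998585/269698949) = √124672114578911987165/269698949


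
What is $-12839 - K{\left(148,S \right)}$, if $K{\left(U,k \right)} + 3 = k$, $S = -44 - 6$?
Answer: $-12786$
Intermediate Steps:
$S = -50$ ($S = -44 - 6 = -50$)
$K{\left(U,k \right)} = -3 + k$
$-12839 - K{\left(148,S \right)} = -12839 - \left(-3 - 50\right) = -12839 - -53 = -12839 + 53 = -12786$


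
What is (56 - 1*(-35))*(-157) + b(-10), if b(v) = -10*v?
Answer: -14187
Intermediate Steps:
(56 - 1*(-35))*(-157) + b(-10) = (56 - 1*(-35))*(-157) - 10*(-10) = (56 + 35)*(-157) + 100 = 91*(-157) + 100 = -14287 + 100 = -14187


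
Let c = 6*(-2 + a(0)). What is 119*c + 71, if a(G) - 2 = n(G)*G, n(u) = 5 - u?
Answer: 71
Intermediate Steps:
a(G) = 2 + G*(5 - G) (a(G) = 2 + (5 - G)*G = 2 + G*(5 - G))
c = 0 (c = 6*(-2 + (2 - 1*0*(-5 + 0))) = 6*(-2 + (2 - 1*0*(-5))) = 6*(-2 + (2 + 0)) = 6*(-2 + 2) = 6*0 = 0)
119*c + 71 = 119*0 + 71 = 0 + 71 = 71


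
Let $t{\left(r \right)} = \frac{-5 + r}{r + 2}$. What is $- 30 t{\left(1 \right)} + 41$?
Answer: $81$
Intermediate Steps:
$t{\left(r \right)} = \frac{-5 + r}{2 + r}$
$- 30 t{\left(1 \right)} + 41 = - 30 \frac{-5 + 1}{2 + 1} + 41 = - 30 \cdot \frac{1}{3} \left(-4\right) + 41 = \left(-30\right) \left(- \frac{4}{3}\right) + 41 = 40 + 41 = 81$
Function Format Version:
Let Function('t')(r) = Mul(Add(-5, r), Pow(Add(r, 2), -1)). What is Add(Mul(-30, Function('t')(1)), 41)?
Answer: 81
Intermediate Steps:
Function('t')(r) = Mul(Pow(Add(2, r), -1), Add(-5, r)) (Function('t')(r) = Mul(Add(-5, r), Pow(Add(2, r), -1)) = Mul(Pow(Add(2, r), -1), Add(-5, r)))
Add(Mul(-30, Function('t')(1)), 41) = Add(Mul(-30, Mul(Pow(Add(2, 1), -1), Add(-5, 1))), 41) = Add(Mul(-30, Mul(Pow(3, -1), -4)), 41) = Add(Mul(-30, Mul(Rational(1, 3), -4)), 41) = Add(Mul(-30, Rational(-4, 3)), 41) = Add(40, 41) = 81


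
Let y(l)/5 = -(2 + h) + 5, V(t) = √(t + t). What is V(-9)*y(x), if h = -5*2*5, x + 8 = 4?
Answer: 795*I*√2 ≈ 1124.3*I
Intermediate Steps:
x = -4 (x = -8 + 4 = -4)
h = -50 (h = -10*5 = -50)
V(t) = √2*√t (V(t) = √(2*t) = √2*√t)
y(l) = 265 (y(l) = 5*(-(2 - 50) + 5) = 5*(-1*(-48) + 5) = 5*(48 + 5) = 5*53 = 265)
V(-9)*y(x) = (√2*√(-9))*265 = (√2*(3*I))*265 = (3*I*√2)*265 = 795*I*√2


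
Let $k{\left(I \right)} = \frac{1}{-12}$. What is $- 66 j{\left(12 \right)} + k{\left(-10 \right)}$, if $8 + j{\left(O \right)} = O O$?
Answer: $- \frac{107713}{12} \approx -8976.1$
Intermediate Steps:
$k{\left(I \right)} = - \frac{1}{12}$
$j{\left(O \right)} = -8 + O^{2}$ ($j{\left(O \right)} = -8 + O O = -8 + O^{2}$)
$- 66 j{\left(12 \right)} + k{\left(-10 \right)} = - 66 \left(-8 + 12^{2}\right) - \frac{1}{12} = - 66 \left(-8 + 144\right) - \frac{1}{12} = \left(-66\right) 136 - \frac{1}{12} = -8976 - \frac{1}{12} = - \frac{107713}{12}$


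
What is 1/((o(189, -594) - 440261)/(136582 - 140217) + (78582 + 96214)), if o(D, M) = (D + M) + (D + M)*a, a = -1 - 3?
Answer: 3635/635822506 ≈ 5.7170e-6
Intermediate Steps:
a = -4
o(D, M) = -3*D - 3*M (o(D, M) = (D + M) + (D + M)*(-4) = (D + M) + (-4*D - 4*M) = -3*D - 3*M)
1/((o(189, -594) - 440261)/(136582 - 140217) + (78582 + 96214)) = 1/(((-3*189 - 3*(-594)) - 440261)/(136582 - 140217) + (78582 + 96214)) = 1/(((-567 + 1782) - 440261)/(-3635) + 174796) = 1/((1215 - 440261)*(-1/3635) + 174796) = 1/(-439046*(-1/3635) + 174796) = 1/(439046/3635 + 174796) = 1/(635822506/3635) = 3635/635822506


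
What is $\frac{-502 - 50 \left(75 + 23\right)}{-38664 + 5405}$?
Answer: $\frac{5402}{33259} \approx 0.16242$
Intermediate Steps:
$\frac{-502 - 50 \left(75 + 23\right)}{-38664 + 5405} = \frac{-502 - 4900}{-33259} = \left(-502 - 4900\right) \left(- \frac{1}{33259}\right) = \left(-5402\right) \left(- \frac{1}{33259}\right) = \frac{5402}{33259}$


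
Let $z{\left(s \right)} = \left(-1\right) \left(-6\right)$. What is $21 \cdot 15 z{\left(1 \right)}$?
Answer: $1890$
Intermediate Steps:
$z{\left(s \right)} = 6$
$21 \cdot 15 z{\left(1 \right)} = 21 \cdot 15 \cdot 6 = 315 \cdot 6 = 1890$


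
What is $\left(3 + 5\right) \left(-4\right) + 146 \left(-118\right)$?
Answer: $-17260$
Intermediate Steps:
$\left(3 + 5\right) \left(-4\right) + 146 \left(-118\right) = 8 \left(-4\right) - 17228 = -32 - 17228 = -17260$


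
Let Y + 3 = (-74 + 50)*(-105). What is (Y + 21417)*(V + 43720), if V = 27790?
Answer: 1711520340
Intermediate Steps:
Y = 2517 (Y = -3 + (-74 + 50)*(-105) = -3 - 24*(-105) = -3 + 2520 = 2517)
(Y + 21417)*(V + 43720) = (2517 + 21417)*(27790 + 43720) = 23934*71510 = 1711520340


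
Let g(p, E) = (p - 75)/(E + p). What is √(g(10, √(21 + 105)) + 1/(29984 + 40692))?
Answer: √(-81170149170 + 53007*√14)/(35338*√(10 + 3*√14)) ≈ 1.75*I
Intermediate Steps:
g(p, E) = (-75 + p)/(E + p)
√(g(10, √(21 + 105)) + 1/(29984 + 40692)) = √((-75 + 10)/(√(21 + 105) + 10) + 1/(29984 + 40692)) = √(-65/(√126 + 10) + 1/70676) = √(-65/(3*√14 + 10) + 1/70676) = √(-65/(10 + 3*√14) + 1/70676) = √(1/70676 - 65/(10 + 3*√14))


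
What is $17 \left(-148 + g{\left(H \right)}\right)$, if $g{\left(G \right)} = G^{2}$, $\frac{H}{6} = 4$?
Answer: $7276$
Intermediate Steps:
$H = 24$ ($H = 6 \cdot 4 = 24$)
$17 \left(-148 + g{\left(H \right)}\right) = 17 \left(-148 + 24^{2}\right) = 17 \left(-148 + 576\right) = 17 \cdot 428 = 7276$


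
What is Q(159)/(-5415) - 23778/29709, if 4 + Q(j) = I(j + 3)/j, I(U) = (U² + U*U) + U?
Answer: -815473528/947370495 ≈ -0.86078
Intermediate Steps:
I(U) = U + 2*U² (I(U) = (U² + U²) + U = 2*U² + U = U + 2*U²)
Q(j) = -4 + (3 + j)*(7 + 2*j)/j (Q(j) = -4 + ((j + 3)*(1 + 2*(j + 3)))/j = -4 + ((3 + j)*(1 + 2*(3 + j)))/j = -4 + ((3 + j)*(1 + (6 + 2*j)))/j = -4 + ((3 + j)*(7 + 2*j))/j = -4 + (3 + j)*(7 + 2*j)/j)
Q(159)/(-5415) - 23778/29709 = (9 + 2*159 + 21/159)/(-5415) - 23778/29709 = (9 + 318 + 21*(1/159))*(-1/5415) - 23778*1/29709 = (9 + 318 + 7/53)*(-1/5415) - 2642/3301 = (17338/53)*(-1/5415) - 2642/3301 = -17338/286995 - 2642/3301 = -815473528/947370495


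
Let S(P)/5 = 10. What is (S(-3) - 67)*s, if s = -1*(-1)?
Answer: -17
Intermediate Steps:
S(P) = 50 (S(P) = 5*10 = 50)
s = 1
(S(-3) - 67)*s = (50 - 67)*1 = -17*1 = -17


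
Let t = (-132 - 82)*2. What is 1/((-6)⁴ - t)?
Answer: 1/1724 ≈ 0.00058005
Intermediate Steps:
t = -428 (t = -214*2 = -428)
1/((-6)⁴ - t) = 1/((-6)⁴ - 1*(-428)) = 1/(1296 + 428) = 1/1724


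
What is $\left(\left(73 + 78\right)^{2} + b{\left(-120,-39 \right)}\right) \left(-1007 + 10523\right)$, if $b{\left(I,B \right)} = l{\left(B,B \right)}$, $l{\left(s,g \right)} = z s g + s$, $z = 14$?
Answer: $419236896$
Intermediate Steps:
$l{\left(s,g \right)} = s + 14 g s$ ($l{\left(s,g \right)} = 14 s g + s = 14 g s + s = s + 14 g s$)
$b{\left(I,B \right)} = B \left(1 + 14 B\right)$
$\left(\left(73 + 78\right)^{2} + b{\left(-120,-39 \right)}\right) \left(-1007 + 10523\right) = \left(\left(73 + 78\right)^{2} - 39 \left(1 + 14 \left(-39\right)\right)\right) \left(-1007 + 10523\right) = \left(151^{2} - 39 \left(1 - 546\right)\right) 9516 = \left(22801 - -21255\right) 9516 = \left(22801 + 21255\right) 9516 = 44056 \cdot 9516 = 419236896$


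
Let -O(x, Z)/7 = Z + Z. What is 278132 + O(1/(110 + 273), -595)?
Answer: 286462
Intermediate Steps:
O(x, Z) = -14*Z (O(x, Z) = -7*(Z + Z) = -14*Z)
278132 + O(1/(110 + 273), -595) = 278132 - 14*(-595) = 278132 + 8330 = 286462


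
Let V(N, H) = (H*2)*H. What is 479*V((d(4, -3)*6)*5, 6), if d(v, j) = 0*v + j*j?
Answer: 34488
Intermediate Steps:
d(v, j) = j² (d(v, j) = 0 + j² = j²)
V(N, H) = 2*H² (V(N, H) = (2*H)*H = 2*H²)
479*V((d(4, -3)*6)*5, 6) = 479*(2*6²) = 479*(2*36) = 479*72 = 34488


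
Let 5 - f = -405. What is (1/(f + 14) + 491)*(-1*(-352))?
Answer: 9160140/53 ≈ 1.7283e+5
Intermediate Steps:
f = 410 (f = 5 - 1*(-405) = 5 + 405 = 410)
(1/(f + 14) + 491)*(-1*(-352)) = (1/(410 + 14) + 491)*(-1*(-352)) = (1/424 + 491)*352 = (208185/424)*352 = 9160140/53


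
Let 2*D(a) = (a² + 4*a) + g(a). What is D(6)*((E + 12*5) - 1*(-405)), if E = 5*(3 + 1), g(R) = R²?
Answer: 23280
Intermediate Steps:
E = 20 (E = 5*4 = 20)
D(a) = a² + 2*a (D(a) = ((a² + 4*a) + a²)/2 = (2*a² + 4*a)/2 = a² + 2*a)
D(6)*((E + 12*5) - 1*(-405)) = (6*(2 + 6))*((20 + 12*5) - 1*(-405)) = (6*8)*((20 + 60) + 405) = 48*(80 + 405) = 48*485 = 23280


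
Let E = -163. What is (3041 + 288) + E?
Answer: 3166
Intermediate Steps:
(3041 + 288) + E = (3041 + 288) - 163 = 3329 - 163 = 3166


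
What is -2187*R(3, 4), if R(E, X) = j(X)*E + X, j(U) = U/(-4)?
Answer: -2187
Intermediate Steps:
j(U) = -U/4 (j(U) = U*(-¼) = -U/4)
R(E, X) = X - E*X/4 (R(E, X) = (-X/4)*E + X = -E*X/4 + X = X - E*X/4)
-2187*R(3, 4) = -2187*4*(4 - 1*3)/4 = -2187*4*(4 - 3)/4 = -2187*4/4 = -2187*1 = -2187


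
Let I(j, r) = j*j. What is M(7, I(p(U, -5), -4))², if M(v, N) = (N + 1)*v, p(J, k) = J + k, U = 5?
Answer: 49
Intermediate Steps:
I(j, r) = j²
M(v, N) = v*(1 + N) (M(v, N) = (1 + N)*v = v*(1 + N))
M(7, I(p(U, -5), -4))² = (7*(1 + (5 - 5)²))² = (7*(1 + 0²))² = (7*(1 + 0))² = (7*1)² = 7² = 49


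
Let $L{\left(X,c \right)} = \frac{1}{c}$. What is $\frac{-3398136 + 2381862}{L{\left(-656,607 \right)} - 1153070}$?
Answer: $\frac{616878318}{699913489} \approx 0.88136$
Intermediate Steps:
$\frac{-3398136 + 2381862}{L{\left(-656,607 \right)} - 1153070} = \frac{-3398136 + 2381862}{\frac{1}{607} - 1153070} = - \frac{1016274}{\frac{1}{607} - 1153070} = - \frac{1016274}{- \frac{699913489}{607}} = \left(-1016274\right) \left(- \frac{607}{699913489}\right) = \frac{616878318}{699913489}$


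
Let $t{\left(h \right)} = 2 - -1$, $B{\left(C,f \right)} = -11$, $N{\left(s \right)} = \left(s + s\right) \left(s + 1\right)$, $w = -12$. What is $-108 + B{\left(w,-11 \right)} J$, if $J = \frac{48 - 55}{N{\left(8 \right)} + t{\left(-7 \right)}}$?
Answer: $- \frac{2257}{21} \approx -107.48$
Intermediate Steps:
$N{\left(s \right)} = 2 s \left(1 + s\right)$
$t{\left(h \right)} = 3$ ($t{\left(h \right)} = 2 + 1 = 3$)
$J = - \frac{1}{21}$ ($J = \frac{48 - 55}{2 \cdot 8 \left(1 + 8\right) + 3} = - \frac{7}{2 \cdot 8 \cdot 9 + 3} = - \frac{7}{144 + 3} = - \frac{7}{147} = \left(-7\right) \frac{1}{147} = - \frac{1}{21} \approx -0.047619$)
$-108 + B{\left(w,-11 \right)} J = -108 - - \frac{11}{21} = -108 + \frac{11}{21} = - \frac{2257}{21}$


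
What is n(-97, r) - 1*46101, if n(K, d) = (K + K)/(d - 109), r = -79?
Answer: -4333397/94 ≈ -46100.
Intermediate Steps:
n(K, d) = 2*K/(-109 + d) (n(K, d) = (2*K)/(-109 + d) = 2*K/(-109 + d))
n(-97, r) - 1*46101 = 2*(-97)/(-109 - 79) - 1*46101 = 2*(-97)/(-188) - 46101 = 2*(-97)*(-1/188) - 46101 = 97/94 - 46101 = -4333397/94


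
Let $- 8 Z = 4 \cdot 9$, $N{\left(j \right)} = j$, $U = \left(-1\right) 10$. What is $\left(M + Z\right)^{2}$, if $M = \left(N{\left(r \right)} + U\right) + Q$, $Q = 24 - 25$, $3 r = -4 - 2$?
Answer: $\frac{1225}{4} \approx 306.25$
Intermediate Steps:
$r = -2$ ($r = \frac{-4 - 2}{3} = \frac{1}{3} \left(-6\right) = -2$)
$U = -10$
$Q = -1$
$Z = - \frac{9}{2}$ ($Z = - \frac{4 \cdot 9}{8} = \left(- \frac{1}{8}\right) 36 = - \frac{9}{2} \approx -4.5$)
$M = -13$ ($M = \left(-2 - 10\right) - 1 = -12 - 1 = -13$)
$\left(M + Z\right)^{2} = \left(-13 - \frac{9}{2}\right)^{2} = \left(- \frac{35}{2}\right)^{2} = \frac{1225}{4}$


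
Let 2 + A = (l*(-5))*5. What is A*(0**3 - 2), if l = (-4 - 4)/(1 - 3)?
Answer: 204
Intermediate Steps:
l = 4 (l = -8/(-2) = -8*(-1/2) = 4)
A = -102 (A = -2 + (4*(-5))*5 = -2 - 20*5 = -2 - 100 = -102)
A*(0**3 - 2) = -102*(0**3 - 2) = -102*(0 - 2) = -102*(-2) = 204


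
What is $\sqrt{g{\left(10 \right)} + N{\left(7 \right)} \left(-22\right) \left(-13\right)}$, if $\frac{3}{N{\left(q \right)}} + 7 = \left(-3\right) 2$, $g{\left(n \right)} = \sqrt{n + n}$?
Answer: $\sqrt{-66 + 2 \sqrt{5}} \approx 7.844 i$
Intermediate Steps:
$g{\left(n \right)} = \sqrt{2} \sqrt{n}$ ($g{\left(n \right)} = \sqrt{2 n} = \sqrt{2} \sqrt{n}$)
$N{\left(q \right)} = - \frac{3}{13}$ ($N{\left(q \right)} = \frac{3}{-7 - 6} = \frac{3}{-13} = 3 \left(- \frac{1}{13}\right) = - \frac{3}{13}$)
$\sqrt{g{\left(10 \right)} + N{\left(7 \right)} \left(-22\right) \left(-13\right)} = \sqrt{\sqrt{2} \sqrt{10} + \left(- \frac{3}{13}\right) \left(-22\right) \left(-13\right)} = \sqrt{2 \sqrt{5} + \frac{66}{13} \left(-13\right)} = \sqrt{2 \sqrt{5} - 66} = \sqrt{-66 + 2 \sqrt{5}}$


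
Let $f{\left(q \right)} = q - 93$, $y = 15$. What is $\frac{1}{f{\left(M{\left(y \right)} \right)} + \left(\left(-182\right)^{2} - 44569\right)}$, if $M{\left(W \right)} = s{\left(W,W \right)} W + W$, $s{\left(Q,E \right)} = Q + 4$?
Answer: $- \frac{1}{11238} \approx -8.8984 \cdot 10^{-5}$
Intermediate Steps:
$s{\left(Q,E \right)} = 4 + Q$
$M{\left(W \right)} = W + W \left(4 + W\right)$ ($M{\left(W \right)} = \left(4 + W\right) W + W = W \left(4 + W\right) + W = W + W \left(4 + W\right)$)
$f{\left(q \right)} = -93 + q$
$\frac{1}{f{\left(M{\left(y \right)} \right)} + \left(\left(-182\right)^{2} - 44569\right)} = \frac{1}{\left(-93 + 15 \left(5 + 15\right)\right) + \left(\left(-182\right)^{2} - 44569\right)} = \frac{1}{\left(-93 + 15 \cdot 20\right) + \left(33124 - 44569\right)} = \frac{1}{\left(-93 + 300\right) - 11445} = \frac{1}{207 - 11445} = \frac{1}{-11238} = - \frac{1}{11238}$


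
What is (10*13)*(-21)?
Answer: -2730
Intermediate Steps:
(10*13)*(-21) = 130*(-21) = -2730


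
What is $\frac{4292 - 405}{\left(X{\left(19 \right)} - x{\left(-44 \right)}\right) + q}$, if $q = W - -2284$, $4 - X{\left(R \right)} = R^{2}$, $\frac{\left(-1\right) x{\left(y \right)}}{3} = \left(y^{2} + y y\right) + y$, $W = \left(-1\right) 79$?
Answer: $\frac{3887}{13332} \approx 0.29155$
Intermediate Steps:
$W = -79$
$x{\left(y \right)} = - 6 y^{2} - 3 y$ ($x{\left(y \right)} = - 3 \left(\left(y^{2} + y y\right) + y\right) = - 3 \left(\left(y^{2} + y^{2}\right) + y\right) = - 3 \left(2 y^{2} + y\right) = - 3 \left(y + 2 y^{2}\right) = - 6 y^{2} - 3 y$)
$X{\left(R \right)} = 4 - R^{2}$
$q = 2205$ ($q = -79 - -2284 = -79 + 2284 = 2205$)
$\frac{4292 - 405}{\left(X{\left(19 \right)} - x{\left(-44 \right)}\right) + q} = \frac{4292 - 405}{\left(\left(4 - 19^{2}\right) - \left(-3\right) \left(-44\right) \left(1 + 2 \left(-44\right)\right)\right) + 2205} = \frac{3887}{\left(\left(4 - 361\right) - \left(-3\right) \left(-44\right) \left(1 - 88\right)\right) + 2205} = \frac{3887}{\left(\left(4 - 361\right) - \left(-3\right) \left(-44\right) \left(-87\right)\right) + 2205} = \frac{3887}{\left(-357 - -11484\right) + 2205} = \frac{3887}{\left(-357 + 11484\right) + 2205} = \frac{3887}{11127 + 2205} = \frac{3887}{13332}$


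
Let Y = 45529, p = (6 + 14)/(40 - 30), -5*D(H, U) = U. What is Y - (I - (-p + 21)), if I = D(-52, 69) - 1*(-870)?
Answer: 223459/5 ≈ 44692.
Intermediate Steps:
D(H, U) = -U/5
p = 2 (p = 20/10 = 20*(⅒) = 2)
I = 4281/5 (I = -⅕*69 - 1*(-870) = -69/5 + 870 = 4281/5 ≈ 856.20)
Y - (I - (-p + 21)) = 45529 - (4281/5 - (-1*2 + 21)) = 45529 - (4281/5 - (-2 + 21)) = 45529 - (4281/5 - 1*19) = 45529 - (4281/5 - 19) = 45529 - 1*4186/5 = 45529 - 4186/5 = 223459/5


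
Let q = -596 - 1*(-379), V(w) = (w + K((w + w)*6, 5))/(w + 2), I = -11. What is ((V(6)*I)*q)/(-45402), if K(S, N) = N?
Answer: -3751/51888 ≈ -0.072290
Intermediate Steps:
V(w) = (5 + w)/(2 + w) (V(w) = (w + 5)/(w + 2) = (5 + w)/(2 + w))
q = -217 (q = -596 + 379 = -217)
((V(6)*I)*q)/(-45402) = ((((5 + 6)/(2 + 6))*(-11))*(-217))/(-45402) = (((11/8)*(-11))*(-217))*(-1/45402) = -121/8*(-217)*(-1/45402) = (26257/8)*(-1/45402) = -3751/51888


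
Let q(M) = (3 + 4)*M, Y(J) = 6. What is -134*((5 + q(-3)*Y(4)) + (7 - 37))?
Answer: 20234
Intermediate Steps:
q(M) = 7*M
-134*((5 + q(-3)*Y(4)) + (7 - 37)) = -134*((5 + (7*(-3))*6) + (7 - 37)) = -134*((5 - 21*6) - 30) = -134*((5 - 126) - 30) = -134*(-121 - 30) = -134*(-151) = 20234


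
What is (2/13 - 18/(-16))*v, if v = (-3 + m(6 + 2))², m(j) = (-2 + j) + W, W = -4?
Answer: 133/104 ≈ 1.2788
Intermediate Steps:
m(j) = -6 + j (m(j) = (-2 + j) - 4 = -6 + j)
v = 1 (v = (-3 + (-6 + (6 + 2)))² = (-3 + (-6 + 8))² = (-3 + 2)² = (-1)² = 1)
(2/13 - 18/(-16))*v = (2/13 - 18/(-16))*1 = (2*(1/13) - 18*(-1/16))*1 = (2/13 + 9/8)*1 = (133/104)*1 = 133/104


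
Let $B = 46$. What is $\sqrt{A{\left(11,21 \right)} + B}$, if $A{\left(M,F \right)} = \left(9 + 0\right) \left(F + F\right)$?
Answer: $2 \sqrt{106} \approx 20.591$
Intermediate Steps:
$A{\left(M,F \right)} = 18 F$ ($A{\left(M,F \right)} = 9 \cdot 2 F = 18 F$)
$\sqrt{A{\left(11,21 \right)} + B} = \sqrt{18 \cdot 21 + 46} = \sqrt{378 + 46} = \sqrt{424} = 2 \sqrt{106}$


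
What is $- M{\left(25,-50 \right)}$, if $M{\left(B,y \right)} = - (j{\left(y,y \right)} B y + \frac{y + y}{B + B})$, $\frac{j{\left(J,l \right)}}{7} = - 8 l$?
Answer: $-3500002$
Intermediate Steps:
$j{\left(J,l \right)} = - 56 l$ ($j{\left(J,l \right)} = 7 \left(- 8 l\right) = - 56 l$)
$M{\left(B,y \right)} = - \frac{y}{B} + 56 B y^{2}$ ($M{\left(B,y \right)} = - (- 56 y B y + \frac{y + y}{B + B}) = - (- 56 B y y + \frac{2 y}{2 B}) = - (- 56 B y^{2} + 2 y \frac{1}{2 B}) = - (- 56 B y^{2} + \frac{y}{B}) = - (\frac{y}{B} - 56 B y^{2}) = - \frac{y}{B} + 56 B y^{2}$)
$- M{\left(25,-50 \right)} = - (\left(-1\right) \left(-50\right) \frac{1}{25} + 56 \cdot 25 \left(-50\right)^{2}) = - (\left(-1\right) \left(-50\right) \frac{1}{25} + 56 \cdot 25 \cdot 2500) = - (2 + 3500000) = \left(-1\right) 3500002 = -3500002$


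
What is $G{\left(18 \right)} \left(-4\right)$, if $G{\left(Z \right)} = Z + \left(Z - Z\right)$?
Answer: $-72$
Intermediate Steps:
$G{\left(Z \right)} = Z$ ($G{\left(Z \right)} = Z + 0 = Z$)
$G{\left(18 \right)} \left(-4\right) = 18 \left(-4\right) = -72$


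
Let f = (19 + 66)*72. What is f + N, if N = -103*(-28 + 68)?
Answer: 2000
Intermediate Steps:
f = 6120 (f = 85*72 = 6120)
N = -4120 (N = -103*40 = -4120)
f + N = 6120 - 4120 = 2000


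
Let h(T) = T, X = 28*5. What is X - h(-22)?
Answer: 162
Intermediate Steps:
X = 140
X - h(-22) = 140 - 1*(-22) = 140 + 22 = 162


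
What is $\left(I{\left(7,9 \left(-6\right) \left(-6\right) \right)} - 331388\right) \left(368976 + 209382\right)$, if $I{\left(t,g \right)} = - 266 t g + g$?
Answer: $-540389954016$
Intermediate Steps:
$I{\left(t,g \right)} = g - 266 g t$ ($I{\left(t,g \right)} = - 266 g t + g = g - 266 g t$)
$\left(I{\left(7,9 \left(-6\right) \left(-6\right) \right)} - 331388\right) \left(368976 + 209382\right) = \left(9 \left(-6\right) \left(-6\right) \left(1 - 1862\right) - 331388\right) \left(368976 + 209382\right) = \left(\left(-54\right) \left(-6\right) \left(1 - 1862\right) - 331388\right) 578358 = \left(324 \left(-1861\right) - 331388\right) 578358 = \left(-602964 - 331388\right) 578358 = \left(-934352\right) 578358 = -540389954016$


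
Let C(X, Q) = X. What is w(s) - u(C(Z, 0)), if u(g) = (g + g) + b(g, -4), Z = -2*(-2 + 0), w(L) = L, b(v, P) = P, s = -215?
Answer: -219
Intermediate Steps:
Z = 4 (Z = -2*(-2) = 4)
u(g) = -4 + 2*g (u(g) = (g + g) - 4 = 2*g - 4 = -4 + 2*g)
w(s) - u(C(Z, 0)) = -215 - (-4 + 2*4) = -215 - (-4 + 8) = -215 - 1*4 = -215 - 4 = -219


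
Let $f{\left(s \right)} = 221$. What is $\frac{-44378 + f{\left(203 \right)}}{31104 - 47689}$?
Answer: $\frac{44157}{16585} \approx 2.6625$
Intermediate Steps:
$\frac{-44378 + f{\left(203 \right)}}{31104 - 47689} = \frac{-44378 + 221}{31104 - 47689} = - \frac{44157}{-16585} = \left(-44157\right) \left(- \frac{1}{16585}\right) = \frac{44157}{16585}$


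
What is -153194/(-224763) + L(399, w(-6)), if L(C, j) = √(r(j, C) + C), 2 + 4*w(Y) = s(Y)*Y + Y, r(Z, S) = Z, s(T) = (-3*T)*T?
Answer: 153194/224763 + √559 ≈ 24.325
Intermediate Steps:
s(T) = -3*T²
w(Y) = -½ - 3*Y³/4 + Y/4 (w(Y) = -½ + ((-3*Y²)*Y + Y)/4 = -½ + (-3*Y³ + Y)/4 = -½ + (Y - 3*Y³)/4 = -½ + (-3*Y³/4 + Y/4) = -½ - 3*Y³/4 + Y/4)
L(C, j) = √(C + j) (L(C, j) = √(j + C) = √(C + j))
-153194/(-224763) + L(399, w(-6)) = -153194/(-224763) + √(399 + (-½ - ¾*(-6)³ + (¼)*(-6))) = -153194*(-1/224763) + √(399 + (-½ - ¾*(-216) - 3/2)) = 153194/224763 + √(399 + (-½ + 162 - 3/2)) = 153194/224763 + √(399 + 160) = 153194/224763 + √559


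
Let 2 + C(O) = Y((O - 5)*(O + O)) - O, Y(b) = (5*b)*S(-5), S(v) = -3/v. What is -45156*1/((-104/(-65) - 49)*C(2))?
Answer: -3763/158 ≈ -23.816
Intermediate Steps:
Y(b) = 3*b (Y(b) = (5*b)*(-3/(-5)) = (5*b)*(-3*(-⅕)) = (5*b)*(⅗) = 3*b)
C(O) = -2 - O + 6*O*(-5 + O) (C(O) = -2 + (3*((O - 5)*(O + O)) - O) = -2 + (3*((-5 + O)*(2*O)) - O) = -2 + (3*(2*O*(-5 + O)) - O) = -2 + (6*O*(-5 + O) - O) = -2 + (-O + 6*O*(-5 + O)) = -2 - O + 6*O*(-5 + O))
-45156*1/((-104/(-65) - 49)*C(2)) = -45156*1/((-104/(-65) - 49)*(-2 - 1*2 + 6*2*(-5 + 2))) = -45156*1/((-104*(-1/65) - 49)*(-2 - 2 + 6*2*(-3))) = -45156*1/((8/5 - 49)*(-2 - 2 - 36)) = -45156/((-237/5*(-40))) = -45156/1896 = -45156*1/1896 = -3763/158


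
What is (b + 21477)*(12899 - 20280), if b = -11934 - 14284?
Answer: 34993321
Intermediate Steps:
b = -26218
(b + 21477)*(12899 - 20280) = (-26218 + 21477)*(12899 - 20280) = -4741*(-7381) = 34993321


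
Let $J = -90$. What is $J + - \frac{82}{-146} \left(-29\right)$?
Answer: $- \frac{7759}{73} \approx -106.29$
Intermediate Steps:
$J + - \frac{82}{-146} \left(-29\right) = -90 + - \frac{82}{-146} \left(-29\right) = -90 + \left(-82\right) \left(- \frac{1}{146}\right) \left(-29\right) = -90 + \frac{41}{73} \left(-29\right) = -90 - \frac{1189}{73} = - \frac{7759}{73}$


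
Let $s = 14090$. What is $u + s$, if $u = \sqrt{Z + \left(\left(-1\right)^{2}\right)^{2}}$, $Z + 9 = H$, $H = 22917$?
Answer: $14090 + \sqrt{22909} \approx 14241.0$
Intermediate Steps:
$Z = 22908$ ($Z = -9 + 22917 = 22908$)
$u = \sqrt{22909}$ ($u = \sqrt{22908 + \left(\left(-1\right)^{2}\right)^{2}} = \sqrt{22908 + 1^{2}} = \sqrt{22908 + 1} = \sqrt{22909} \approx 151.36$)
$u + s = \sqrt{22909} + 14090 = 14090 + \sqrt{22909}$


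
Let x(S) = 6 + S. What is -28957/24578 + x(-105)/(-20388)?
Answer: -97990349/83516044 ≈ -1.1733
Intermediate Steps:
-28957/24578 + x(-105)/(-20388) = -28957/24578 + (6 - 105)/(-20388) = -28957*1/24578 - 99*(-1/20388) = -28957/24578 + 33/6796 = -97990349/83516044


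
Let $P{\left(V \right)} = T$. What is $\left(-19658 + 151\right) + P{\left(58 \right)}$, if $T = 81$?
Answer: $-19426$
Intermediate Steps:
$P{\left(V \right)} = 81$
$\left(-19658 + 151\right) + P{\left(58 \right)} = \left(-19658 + 151\right) + 81 = -19507 + 81 = -19426$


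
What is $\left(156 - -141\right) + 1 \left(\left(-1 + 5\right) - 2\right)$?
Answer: $299$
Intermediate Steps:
$\left(156 - -141\right) + 1 \left(\left(-1 + 5\right) - 2\right) = \left(156 + 141\right) + 1 \left(4 + \left(-5 + 3\right)\right) = 297 + 1 \left(4 - 2\right) = 297 + 1 \cdot 2 = 297 + 2 = 299$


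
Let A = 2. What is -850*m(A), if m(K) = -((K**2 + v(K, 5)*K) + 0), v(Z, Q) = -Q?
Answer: -5100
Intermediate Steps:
m(K) = -K**2 + 5*K (m(K) = -((K**2 + (-1*5)*K) + 0) = -((K**2 - 5*K) + 0) = -(K**2 - 5*K) = -K**2 + 5*K)
-850*m(A) = -1700*(5 - 1*2) = -1700*(5 - 2) = -1700*3 = -850*6 = -5100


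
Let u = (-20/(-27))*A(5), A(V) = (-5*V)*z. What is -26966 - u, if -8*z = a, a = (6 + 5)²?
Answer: -1471289/54 ≈ -27246.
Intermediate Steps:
a = 121 (a = 11² = 121)
z = -121/8 (z = -⅛*121 = -121/8 ≈ -15.125)
A(V) = 605*V/8 (A(V) = -5*V*(-121/8) = 605*V/8)
u = 15125/54 (u = (-20/(-27))*((605/8)*5) = -1/27*(-20)*(3025/8) = (20/27)*(3025/8) = 15125/54 ≈ 280.09)
-26966 - u = -26966 - 1*15125/54 = -26966 - 15125/54 = -1471289/54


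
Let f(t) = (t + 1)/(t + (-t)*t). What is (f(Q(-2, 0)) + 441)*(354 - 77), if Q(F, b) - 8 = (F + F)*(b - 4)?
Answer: 67423739/552 ≈ 1.2214e+5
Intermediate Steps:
Q(F, b) = 8 + 2*F*(-4 + b) (Q(F, b) = 8 + (F + F)*(b - 4) = 8 + (2*F)*(-4 + b) = 8 + 2*F*(-4 + b))
f(t) = (1 + t)/(t - t²)
(f(Q(-2, 0)) + 441)*(354 - 77) = ((-1 - (8 - 8*(-2) + 2*(-2)*0))/((8 - 8*(-2) + 2*(-2)*0)*(-1 + (8 - 8*(-2) + 2*(-2)*0))) + 441)*(354 - 77) = ((-1 - (8 + 16 + 0))/((8 + 16 + 0)*(-1 + (8 + 16 + 0))) + 441)*277 = ((-1 - 1*24)/(24*(-1 + 24)) + 441)*277 = ((1/24)*(-1 - 24)/23 + 441)*277 = ((1/24)*(1/23)*(-25) + 441)*277 = (-25/552 + 441)*277 = (243407/552)*277 = 67423739/552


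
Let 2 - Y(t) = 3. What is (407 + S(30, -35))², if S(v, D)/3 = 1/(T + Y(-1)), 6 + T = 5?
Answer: 657721/4 ≈ 1.6443e+5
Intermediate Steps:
T = -1 (T = -6 + 5 = -1)
Y(t) = -1 (Y(t) = 2 - 1*3 = 2 - 3 = -1)
S(v, D) = -3/2 (S(v, D) = 3/(-1 - 1) = 3/(-2) = 3*(-½) = -3/2)
(407 + S(30, -35))² = (407 - 3/2)² = (811/2)² = 657721/4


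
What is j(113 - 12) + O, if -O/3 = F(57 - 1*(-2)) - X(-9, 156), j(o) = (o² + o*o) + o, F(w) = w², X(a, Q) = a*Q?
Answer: 5848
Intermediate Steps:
X(a, Q) = Q*a
j(o) = o + 2*o² (j(o) = (o² + o²) + o = 2*o² + o = o + 2*o²)
O = -14655 (O = -3*((57 - 1*(-2))² - 156*(-9)) = -3*((57 + 2)² - 1*(-1404)) = -3*(59² + 1404) = -3*(3481 + 1404) = -3*4885 = -14655)
j(113 - 12) + O = (113 - 12)*(1 + 2*(113 - 12)) - 14655 = 101*(1 + 2*101) - 14655 = 101*(1 + 202) - 14655 = 101*203 - 14655 = 20503 - 14655 = 5848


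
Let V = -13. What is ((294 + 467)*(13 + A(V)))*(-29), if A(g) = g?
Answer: 0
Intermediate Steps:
((294 + 467)*(13 + A(V)))*(-29) = ((294 + 467)*(13 - 13))*(-29) = (761*0)*(-29) = 0*(-29) = 0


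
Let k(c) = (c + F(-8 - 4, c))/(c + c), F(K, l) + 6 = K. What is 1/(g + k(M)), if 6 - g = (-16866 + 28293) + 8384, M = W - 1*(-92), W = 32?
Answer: -124/2455767 ≈ -5.0493e-5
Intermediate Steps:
F(K, l) = -6 + K
M = 124 (M = 32 - 1*(-92) = 32 + 92 = 124)
k(c) = (-18 + c)/(2*c) (k(c) = (c + (-6 + (-8 - 4)))/(c + c) = (c + (-6 - 12))/((2*c)) = (c - 18)*(1/(2*c)) = (-18 + c)*(1/(2*c)) = (-18 + c)/(2*c))
g = -19805 (g = 6 - ((-16866 + 28293) + 8384) = 6 - (11427 + 8384) = 6 - 1*19811 = 6 - 19811 = -19805)
1/(g + k(M)) = 1/(-19805 + (½)*(-18 + 124)/124) = 1/(-19805 + (½)*(1/124)*106) = 1/(-19805 + 53/124) = 1/(-2455767/124) = -124/2455767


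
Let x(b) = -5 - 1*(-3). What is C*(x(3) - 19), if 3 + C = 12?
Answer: -189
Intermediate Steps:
C = 9 (C = -3 + 12 = 9)
x(b) = -2 (x(b) = -5 + 3 = -2)
C*(x(3) - 19) = 9*(-2 - 19) = 9*(-21) = -189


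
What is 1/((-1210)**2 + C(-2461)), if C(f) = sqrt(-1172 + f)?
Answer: 1464100/2143588813633 - I*sqrt(3633)/2143588813633 ≈ 6.8301e-7 - 2.8118e-11*I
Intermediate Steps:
1/((-1210)**2 + C(-2461)) = 1/((-1210)**2 + sqrt(-1172 - 2461)) = 1/(1464100 + sqrt(-3633)) = 1/(1464100 + I*sqrt(3633))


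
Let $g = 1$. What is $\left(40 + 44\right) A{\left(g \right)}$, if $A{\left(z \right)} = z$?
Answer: $84$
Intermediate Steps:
$\left(40 + 44\right) A{\left(g \right)} = \left(40 + 44\right) 1 = 84 \cdot 1 = 84$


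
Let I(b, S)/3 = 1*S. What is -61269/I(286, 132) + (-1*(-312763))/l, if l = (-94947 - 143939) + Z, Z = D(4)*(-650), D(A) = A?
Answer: -2486576647/15938076 ≈ -156.01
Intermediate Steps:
I(b, S) = 3*S (I(b, S) = 3*(1*S) = 3*S)
Z = -2600 (Z = 4*(-650) = -2600)
l = -241486 (l = (-94947 - 143939) - 2600 = -238886 - 2600 = -241486)
-61269/I(286, 132) + (-1*(-312763))/l = -61269/(3*132) - 1*(-312763)/(-241486) = -61269/396 + 312763*(-1/241486) = -61269*1/396 - 312763/241486 = -20423/132 - 312763/241486 = -2486576647/15938076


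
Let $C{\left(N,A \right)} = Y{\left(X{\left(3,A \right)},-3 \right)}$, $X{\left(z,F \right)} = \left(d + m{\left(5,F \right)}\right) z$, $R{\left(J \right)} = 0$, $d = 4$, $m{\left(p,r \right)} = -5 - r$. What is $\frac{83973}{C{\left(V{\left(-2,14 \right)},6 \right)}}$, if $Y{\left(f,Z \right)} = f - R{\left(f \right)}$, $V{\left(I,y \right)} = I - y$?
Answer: $- \frac{27991}{7} \approx -3998.7$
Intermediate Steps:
$X{\left(z,F \right)} = z \left(-1 - F\right)$ ($X{\left(z,F \right)} = \left(4 - \left(5 + F\right)\right) z = \left(-1 - F\right) z = z \left(-1 - F\right)$)
$Y{\left(f,Z \right)} = f$ ($Y{\left(f,Z \right)} = f - 0 = f + 0 = f$)
$C{\left(N,A \right)} = -3 - 3 A$ ($C{\left(N,A \right)} = \left(-1\right) 3 \left(1 + A\right) = -3 - 3 A$)
$\frac{83973}{C{\left(V{\left(-2,14 \right)},6 \right)}} = \frac{83973}{-3 - 18} = \frac{83973}{-21} = 83973 \left(- \frac{1}{21}\right) = - \frac{27991}{7}$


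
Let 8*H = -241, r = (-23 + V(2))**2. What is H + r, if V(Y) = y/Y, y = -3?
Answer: 4561/8 ≈ 570.13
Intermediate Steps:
V(Y) = -3/Y
r = 2401/4 (r = (-23 - 3/2)**2 = (-49/2)**2 = 2401/4 ≈ 600.25)
H = -241/8 (H = (1/8)*(-241) = -241/8 ≈ -30.125)
H + r = -241/8 + 2401/4 = 4561/8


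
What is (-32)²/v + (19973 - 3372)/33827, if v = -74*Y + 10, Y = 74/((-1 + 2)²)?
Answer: 28051109/92449191 ≈ 0.30342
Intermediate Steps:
Y = 74 (Y = 74/(1²) = 74/1 = 74*1 = 74)
v = -5466 (v = -74*74 + 10 = -5476 + 10 = -5466)
(-32)²/v + (19973 - 3372)/33827 = (-32)²/(-5466) + (19973 - 3372)/33827 = 1024*(-1/5466) + 16601*(1/33827) = -512/2733 + 16601/33827 = 28051109/92449191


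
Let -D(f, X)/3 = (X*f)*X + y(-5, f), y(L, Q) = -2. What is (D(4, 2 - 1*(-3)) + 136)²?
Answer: 24964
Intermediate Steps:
D(f, X) = 6 - 3*f*X² (D(f, X) = -3*((X*f)*X - 2) = -3*(f*X² - 2) = -3*(-2 + f*X²) = 6 - 3*f*X²)
(D(4, 2 - 1*(-3)) + 136)² = ((6 - 3*4*(2 - 1*(-3))²) + 136)² = ((6 - 3*4*(2 + 3)²) + 136)² = ((6 - 3*4*5²) + 136)² = ((6 - 3*4*25) + 136)² = ((6 - 300) + 136)² = (-294 + 136)² = (-158)² = 24964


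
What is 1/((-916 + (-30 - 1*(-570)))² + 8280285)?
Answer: 1/8421661 ≈ 1.1874e-7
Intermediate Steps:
1/((-916 + (-30 - 1*(-570)))² + 8280285) = 1/((-916 + (-30 + 570))² + 8280285) = 1/((-916 + 540)² + 8280285) = 1/((-376)² + 8280285) = 1/(141376 + 8280285) = 1/8421661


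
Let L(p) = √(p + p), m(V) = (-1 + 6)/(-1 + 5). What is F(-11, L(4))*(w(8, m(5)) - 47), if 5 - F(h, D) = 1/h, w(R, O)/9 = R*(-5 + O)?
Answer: -17752/11 ≈ -1613.8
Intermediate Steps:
m(V) = 5/4
L(p) = √2*√p (L(p) = √(2*p) = √2*√p)
w(R, O) = 9*R*(-5 + O) (w(R, O) = 9*(R*(-5 + O)) = 9*R*(-5 + O))
F(h, D) = 5 - 1/h
F(-11, L(4))*(w(8, m(5)) - 47) = (5 - 1/(-11))*(9*8*(-5 + 5/4) - 47) = (5 - 1*(-1/11))*(9*8*(-15/4) - 47) = (5 + 1/11)*(-270 - 47) = (56/11)*(-317) = -17752/11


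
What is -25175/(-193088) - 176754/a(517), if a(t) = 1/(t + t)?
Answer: -35289464922793/193088 ≈ -1.8276e+8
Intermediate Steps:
a(t) = 1/(2*t)
-25175/(-193088) - 176754/a(517) = -25175/(-193088) - 176754/((½)/517) = -25175*(-1/193088) - 176754/((½)*(1/517)) = 25175/193088 - 176754/1/1034 = 25175/193088 - 176754*1034 = 25175/193088 - 182763636 = -35289464922793/193088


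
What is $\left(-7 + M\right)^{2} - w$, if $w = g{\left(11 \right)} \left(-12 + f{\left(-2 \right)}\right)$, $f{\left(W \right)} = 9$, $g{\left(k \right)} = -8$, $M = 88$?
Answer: $6537$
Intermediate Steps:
$w = 24$ ($w = - 8 \left(-12 + 9\right) = \left(-8\right) \left(-3\right) = 24$)
$\left(-7 + M\right)^{2} - w = \left(-7 + 88\right)^{2} - 24 = 81^{2} - 24 = 6561 - 24 = 6537$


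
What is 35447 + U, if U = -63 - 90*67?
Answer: 29354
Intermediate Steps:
U = -6093 (U = -63 - 6030 = -6093)
35447 + U = 35447 - 6093 = 29354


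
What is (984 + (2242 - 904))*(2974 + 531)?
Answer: 8138610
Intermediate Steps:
(984 + (2242 - 904))*(2974 + 531) = (984 + 1338)*3505 = 2322*3505 = 8138610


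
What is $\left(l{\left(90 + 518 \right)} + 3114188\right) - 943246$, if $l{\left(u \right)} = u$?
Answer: $2171550$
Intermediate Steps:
$\left(l{\left(90 + 518 \right)} + 3114188\right) - 943246 = \left(\left(90 + 518\right) + 3114188\right) - 943246 = \left(608 + 3114188\right) - 943246 = 3114796 - 943246 = 2171550$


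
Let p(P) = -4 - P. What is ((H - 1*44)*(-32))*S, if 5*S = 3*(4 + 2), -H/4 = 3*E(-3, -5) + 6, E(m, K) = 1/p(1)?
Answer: 188928/25 ≈ 7557.1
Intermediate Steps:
E(m, K) = -1/5 (E(m, K) = 1/(-4 - 1*1) = 1/(-4 - 1) = 1/(-5) = -1/5)
H = -108/5 (H = -4*(3*(-1/5) + 6) = -4*(-3/5 + 6) = -4*27/5 = -108/5 ≈ -21.600)
S = 18/5 (S = (3*(4 + 2))/5 = (3*6)/5 = (1/5)*18 = 18/5 ≈ 3.6000)
((H - 1*44)*(-32))*S = ((-108/5 - 1*44)*(-32))*(18/5) = ((-108/5 - 44)*(-32))*(18/5) = -328/5*(-32)*(18/5) = (10496/5)*(18/5) = 188928/25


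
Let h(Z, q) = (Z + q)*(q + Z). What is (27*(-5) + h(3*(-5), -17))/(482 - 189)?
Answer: 889/293 ≈ 3.0341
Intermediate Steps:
h(Z, q) = (Z + q)² (h(Z, q) = (Z + q)*(Z + q) = (Z + q)²)
(27*(-5) + h(3*(-5), -17))/(482 - 189) = (27*(-5) + (3*(-5) - 17)²)/(482 - 189) = (-135 + (-15 - 17)²)/293 = (-135 + (-32)²)*(1/293) = (-135 + 1024)*(1/293) = 889*(1/293) = 889/293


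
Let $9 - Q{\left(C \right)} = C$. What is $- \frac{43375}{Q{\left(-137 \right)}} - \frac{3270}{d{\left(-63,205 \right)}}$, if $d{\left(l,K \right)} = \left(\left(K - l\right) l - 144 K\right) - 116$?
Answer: $- \frac{100866379}{339596} \approx -297.02$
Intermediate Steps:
$d{\left(l,K \right)} = -116 - 144 K + l \left(K - l\right)$ ($d{\left(l,K \right)} = \left(l \left(K - l\right) - 144 K\right) - 116 = \left(- 144 K + l \left(K - l\right)\right) - 116 = -116 - 144 K + l \left(K - l\right)$)
$Q{\left(C \right)} = 9 - C$
$- \frac{43375}{Q{\left(-137 \right)}} - \frac{3270}{d{\left(-63,205 \right)}} = - \frac{43375}{9 - -137} - \frac{3270}{-116 - \left(-63\right)^{2} - 29520 + 205 \left(-63\right)} = - \frac{43375}{9 + 137} - \frac{3270}{-116 - 3969 - 29520 - 12915} = - \frac{43375}{146} - \frac{3270}{-116 - 3969 - 29520 - 12915} = \left(-43375\right) \frac{1}{146} - \frac{3270}{-46520} = - \frac{43375}{146} - - \frac{327}{4652} = - \frac{43375}{146} + \frac{327}{4652} = - \frac{100866379}{339596}$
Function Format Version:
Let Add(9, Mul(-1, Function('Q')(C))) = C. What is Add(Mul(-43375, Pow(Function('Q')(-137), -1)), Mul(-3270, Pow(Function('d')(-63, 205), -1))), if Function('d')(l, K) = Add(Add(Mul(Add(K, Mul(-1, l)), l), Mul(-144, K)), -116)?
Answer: Rational(-100866379, 339596) ≈ -297.02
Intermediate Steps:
Function('d')(l, K) = Add(-116, Mul(-144, K), Mul(l, Add(K, Mul(-1, l)))) (Function('d')(l, K) = Add(Add(Mul(l, Add(K, Mul(-1, l))), Mul(-144, K)), -116) = Add(Add(Mul(-144, K), Mul(l, Add(K, Mul(-1, l)))), -116) = Add(-116, Mul(-144, K), Mul(l, Add(K, Mul(-1, l)))))
Function('Q')(C) = Add(9, Mul(-1, C))
Add(Mul(-43375, Pow(Function('Q')(-137), -1)), Mul(-3270, Pow(Function('d')(-63, 205), -1))) = Add(Mul(-43375, Pow(Add(9, Mul(-1, -137)), -1)), Mul(-3270, Pow(Add(-116, Mul(-1, Pow(-63, 2)), Mul(-144, 205), Mul(205, -63)), -1))) = Add(Mul(-43375, Pow(Add(9, 137), -1)), Mul(-3270, Pow(Add(-116, Mul(-1, 3969), -29520, -12915), -1))) = Add(Mul(-43375, Pow(146, -1)), Mul(-3270, Pow(Add(-116, -3969, -29520, -12915), -1))) = Add(Mul(-43375, Rational(1, 146)), Mul(-3270, Pow(-46520, -1))) = Add(Rational(-43375, 146), Mul(-3270, Rational(-1, 46520))) = Add(Rational(-43375, 146), Rational(327, 4652)) = Rational(-100866379, 339596)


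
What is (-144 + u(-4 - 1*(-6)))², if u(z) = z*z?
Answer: 19600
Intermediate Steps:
u(z) = z²
(-144 + u(-4 - 1*(-6)))² = (-144 + (-4 - 1*(-6))²)² = (-144 + (-4 + 6)²)² = (-144 + 2²)² = (-144 + 4)² = (-140)² = 19600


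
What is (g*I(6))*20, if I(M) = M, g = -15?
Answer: -1800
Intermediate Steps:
(g*I(6))*20 = -15*6*20 = -90*20 = -1800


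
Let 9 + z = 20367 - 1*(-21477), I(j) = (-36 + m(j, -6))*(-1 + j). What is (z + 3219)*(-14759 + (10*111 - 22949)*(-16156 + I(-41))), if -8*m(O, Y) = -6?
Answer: 14439062955717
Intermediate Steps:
m(O, Y) = ¾ (m(O, Y) = -⅛*(-6) = ¾)
I(j) = 141/4 - 141*j/4 (I(j) = (-36 + ¾)*(-1 + j) = -141*(-1 + j)/4 = 141/4 - 141*j/4)
z = 41835 (z = -9 + (20367 - 1*(-21477)) = -9 + (20367 + 21477) = -9 + 41844 = 41835)
(z + 3219)*(-14759 + (10*111 - 22949)*(-16156 + I(-41))) = (41835 + 3219)*(-14759 + (10*111 - 22949)*(-16156 + (141/4 - 141/4*(-41)))) = 45054*(-14759 + (1110 - 22949)*(-16156 + (141/4 + 5781/4))) = 45054*(-14759 - 21839*(-16156 + 2961/2)) = 45054*(-14759 - 21839*(-29351/2)) = 45054*(-14759 + 640996489/2) = 45054*(640966971/2) = 14439062955717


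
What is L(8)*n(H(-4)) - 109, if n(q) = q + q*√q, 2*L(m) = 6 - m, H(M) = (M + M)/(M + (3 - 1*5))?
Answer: -331/3 - 8*√3/9 ≈ -111.87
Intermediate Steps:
H(M) = 2*M/(-2 + M) (H(M) = (2*M)/(M + (3 - 5)) = (2*M)/(M - 2) = (2*M)/(-2 + M) = 2*M/(-2 + M))
L(m) = 3 - m/2 (L(m) = (6 - m)/2 = 3 - m/2)
n(q) = q + q^(3/2)
L(8)*n(H(-4)) - 109 = (3 - ½*8)*(2*(-4)/(-2 - 4) + (2*(-4)/(-2 - 4))^(3/2)) - 109 = (3 - 4)*(2*(-4)/(-6) + (2*(-4)/(-6))^(3/2)) - 109 = -(2*(-4)*(-⅙) + (2*(-4)*(-⅙))^(3/2)) - 109 = -(4/3 + (4/3)^(3/2)) - 109 = -(4/3 + 8*√3/9) - 109 = (-4/3 - 8*√3/9) - 109 = -331/3 - 8*√3/9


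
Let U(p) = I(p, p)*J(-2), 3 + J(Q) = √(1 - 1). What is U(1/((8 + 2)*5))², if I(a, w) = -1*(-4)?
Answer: 144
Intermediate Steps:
I(a, w) = 4
J(Q) = -3 (J(Q) = -3 + √(1 - 1) = -3 + √0 = -3 + 0 = -3)
U(p) = -12 (U(p) = 4*(-3) = -12)
U(1/((8 + 2)*5))² = (-12)² = 144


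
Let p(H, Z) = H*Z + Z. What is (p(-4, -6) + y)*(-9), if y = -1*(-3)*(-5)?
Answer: -27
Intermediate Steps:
y = -15 (y = 3*(-5) = -15)
p(H, Z) = Z + H*Z
(p(-4, -6) + y)*(-9) = (-6*(1 - 4) - 15)*(-9) = (-6*(-3) - 15)*(-9) = (18 - 15)*(-9) = 3*(-9) = -27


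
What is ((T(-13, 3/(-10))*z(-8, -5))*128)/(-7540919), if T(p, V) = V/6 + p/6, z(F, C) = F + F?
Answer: -68096/113113785 ≈ -0.00060201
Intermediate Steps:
z(F, C) = 2*F
T(p, V) = V/6 + p/6 (T(p, V) = V*(⅙) + p*(⅙) = V/6 + p/6)
((T(-13, 3/(-10))*z(-8, -5))*128)/(-7540919) = ((((3/(-10))/6 + (⅙)*(-13))*(2*(-8)))*128)/(-7540919) = ((((3*(-⅒))/6 - 13/6)*(-16))*128)*(-1/7540919) = ((((⅙)*(-3/10) - 13/6)*(-16))*128)*(-1/7540919) = (((-1/20 - 13/6)*(-16))*128)*(-1/7540919) = (-133/60*(-16)*128)*(-1/7540919) = ((532/15)*128)*(-1/7540919) = (68096/15)*(-1/7540919) = -68096/113113785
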